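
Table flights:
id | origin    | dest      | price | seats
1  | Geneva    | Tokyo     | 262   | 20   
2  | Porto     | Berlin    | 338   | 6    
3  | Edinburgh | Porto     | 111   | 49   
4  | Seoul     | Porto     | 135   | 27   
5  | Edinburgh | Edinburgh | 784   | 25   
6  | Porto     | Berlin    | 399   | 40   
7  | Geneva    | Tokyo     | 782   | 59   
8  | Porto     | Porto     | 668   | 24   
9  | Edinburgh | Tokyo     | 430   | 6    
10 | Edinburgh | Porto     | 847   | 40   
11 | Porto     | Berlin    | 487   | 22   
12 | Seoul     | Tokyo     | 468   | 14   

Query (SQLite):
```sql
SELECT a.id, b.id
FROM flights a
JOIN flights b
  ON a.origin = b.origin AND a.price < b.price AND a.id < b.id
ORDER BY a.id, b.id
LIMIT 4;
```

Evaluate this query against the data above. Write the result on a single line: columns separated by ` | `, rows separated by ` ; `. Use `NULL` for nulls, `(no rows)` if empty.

Pairs (a,b) with same origin, a.price < b.price, a.id < b.id.
origin groups: Edinburgh:{3,5,9,10} Geneva:{1,7} Porto:{2,6,8,11} Seoul:{4,12}
Ordered by (a.id, b.id); first 4.

1 | 7 ; 2 | 6 ; 2 | 8 ; 2 | 11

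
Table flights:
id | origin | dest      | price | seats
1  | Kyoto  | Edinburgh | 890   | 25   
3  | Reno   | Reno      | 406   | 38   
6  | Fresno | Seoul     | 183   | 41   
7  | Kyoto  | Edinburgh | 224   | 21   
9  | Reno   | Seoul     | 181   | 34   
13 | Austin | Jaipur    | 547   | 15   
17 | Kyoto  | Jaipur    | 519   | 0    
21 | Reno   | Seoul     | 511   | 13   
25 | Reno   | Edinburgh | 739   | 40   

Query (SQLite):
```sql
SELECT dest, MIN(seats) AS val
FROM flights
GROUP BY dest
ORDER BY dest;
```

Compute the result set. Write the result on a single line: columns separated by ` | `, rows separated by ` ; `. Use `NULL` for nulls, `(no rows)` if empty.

Partition flights by dest; compute MIN(seats) within each group.
  Edinburgh: ids {1, 7, 25} → MIN(seats)=21
  Jaipur: ids {13, 17} → MIN(seats)=0
  Reno: ids {3} → MIN(seats)=38
  Seoul: ids {6, 9, 21} → MIN(seats)=13

Edinburgh | 21 ; Jaipur | 0 ; Reno | 38 ; Seoul | 13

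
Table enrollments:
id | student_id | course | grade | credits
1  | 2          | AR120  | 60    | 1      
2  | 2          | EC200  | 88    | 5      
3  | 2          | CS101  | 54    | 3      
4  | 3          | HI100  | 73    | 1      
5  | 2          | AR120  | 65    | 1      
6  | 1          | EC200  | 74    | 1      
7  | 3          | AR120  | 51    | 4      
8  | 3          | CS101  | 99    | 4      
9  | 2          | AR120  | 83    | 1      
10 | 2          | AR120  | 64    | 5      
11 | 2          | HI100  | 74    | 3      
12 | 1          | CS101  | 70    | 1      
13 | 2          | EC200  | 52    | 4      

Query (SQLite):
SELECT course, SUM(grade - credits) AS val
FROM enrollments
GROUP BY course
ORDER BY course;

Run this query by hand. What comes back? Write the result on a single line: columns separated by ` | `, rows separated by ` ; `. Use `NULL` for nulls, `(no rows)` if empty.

For each row compute grade - credits.
Group by course; take SUM of the expression per group.
  AR120: ids {1, 5, 7, 9, 10} → SUM(grade - credits)=311
  CS101: ids {3, 8, 12} → SUM(grade - credits)=215
  EC200: ids {2, 6, 13} → SUM(grade - credits)=204
  HI100: ids {4, 11} → SUM(grade - credits)=143

AR120 | 311 ; CS101 | 215 ; EC200 | 204 ; HI100 | 143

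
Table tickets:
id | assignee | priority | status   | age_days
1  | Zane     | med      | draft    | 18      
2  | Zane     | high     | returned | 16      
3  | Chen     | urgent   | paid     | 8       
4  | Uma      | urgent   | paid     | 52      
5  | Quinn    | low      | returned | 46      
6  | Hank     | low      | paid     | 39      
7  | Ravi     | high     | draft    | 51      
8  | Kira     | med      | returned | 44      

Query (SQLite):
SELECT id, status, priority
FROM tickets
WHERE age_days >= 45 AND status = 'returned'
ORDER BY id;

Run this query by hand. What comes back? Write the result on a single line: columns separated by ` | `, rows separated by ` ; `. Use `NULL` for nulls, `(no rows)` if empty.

5 | returned | low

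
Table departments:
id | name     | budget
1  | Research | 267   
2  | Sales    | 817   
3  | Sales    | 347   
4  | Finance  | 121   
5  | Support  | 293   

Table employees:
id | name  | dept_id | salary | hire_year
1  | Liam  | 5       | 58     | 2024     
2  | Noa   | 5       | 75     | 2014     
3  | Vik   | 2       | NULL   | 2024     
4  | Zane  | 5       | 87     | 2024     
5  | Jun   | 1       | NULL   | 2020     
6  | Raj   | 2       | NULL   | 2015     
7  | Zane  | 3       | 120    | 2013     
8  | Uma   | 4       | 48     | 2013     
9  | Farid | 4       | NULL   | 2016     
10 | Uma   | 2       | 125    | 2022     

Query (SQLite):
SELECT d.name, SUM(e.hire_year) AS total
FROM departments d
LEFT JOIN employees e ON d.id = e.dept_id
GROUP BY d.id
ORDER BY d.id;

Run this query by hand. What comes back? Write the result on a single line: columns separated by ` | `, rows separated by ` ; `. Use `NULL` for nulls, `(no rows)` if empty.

Research | 2020 ; Sales | 6061 ; Sales | 2013 ; Finance | 4029 ; Support | 6062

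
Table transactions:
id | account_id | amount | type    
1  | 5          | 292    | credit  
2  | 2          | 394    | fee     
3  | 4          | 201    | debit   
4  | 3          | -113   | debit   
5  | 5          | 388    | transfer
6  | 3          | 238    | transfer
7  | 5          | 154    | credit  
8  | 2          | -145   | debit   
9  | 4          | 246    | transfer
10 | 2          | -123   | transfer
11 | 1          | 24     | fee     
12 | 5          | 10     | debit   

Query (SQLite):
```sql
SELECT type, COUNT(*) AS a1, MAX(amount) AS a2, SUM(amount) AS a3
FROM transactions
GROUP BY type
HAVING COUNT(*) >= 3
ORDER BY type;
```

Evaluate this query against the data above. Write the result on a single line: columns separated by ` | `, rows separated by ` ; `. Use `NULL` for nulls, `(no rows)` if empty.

debit | 4 | 201 | -47 ; transfer | 4 | 388 | 749

Group transactions by type.
Per group compute: COUNT(*), MAX(amount), SUM(amount).
HAVING: drop groups with fewer than 3 rows.
  credit: ids {1, 7} → COUNT(*)=2, MAX(amount)=292, SUM(amount)=446
  debit: ids {3, 4, 8, 12} → COUNT(*)=4, MAX(amount)=201, SUM(amount)=-47
  fee: ids {2, 11} → COUNT(*)=2, MAX(amount)=394, SUM(amount)=418
  transfer: ids {5, 6, 9, 10} → COUNT(*)=4, MAX(amount)=388, SUM(amount)=749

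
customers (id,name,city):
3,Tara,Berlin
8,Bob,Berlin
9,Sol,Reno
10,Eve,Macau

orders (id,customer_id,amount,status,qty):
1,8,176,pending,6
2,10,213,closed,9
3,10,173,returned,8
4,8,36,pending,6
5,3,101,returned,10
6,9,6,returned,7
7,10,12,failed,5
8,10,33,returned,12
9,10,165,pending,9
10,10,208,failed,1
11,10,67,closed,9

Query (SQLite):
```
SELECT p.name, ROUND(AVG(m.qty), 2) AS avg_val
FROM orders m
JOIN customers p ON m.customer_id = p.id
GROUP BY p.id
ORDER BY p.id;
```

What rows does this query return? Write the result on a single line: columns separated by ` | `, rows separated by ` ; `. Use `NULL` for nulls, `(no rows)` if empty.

Tara | 10 ; Bob | 6 ; Sol | 7 ; Eve | 7.57

Join each orders row to its customers via customer_id.
Group joined rows by customers.id; compute ROUND(AVG(m.qty), 2) per group.
  3: ids {5} → ROUND(AVG(m.qty), 2)=10
  8: ids {1, 4} → ROUND(AVG(m.qty), 2)=6
  9: ids {6} → ROUND(AVG(m.qty), 2)=7
  10: ids {2, 3, 7, 8, 9, 10, 11} → ROUND(AVG(m.qty), 2)=7.57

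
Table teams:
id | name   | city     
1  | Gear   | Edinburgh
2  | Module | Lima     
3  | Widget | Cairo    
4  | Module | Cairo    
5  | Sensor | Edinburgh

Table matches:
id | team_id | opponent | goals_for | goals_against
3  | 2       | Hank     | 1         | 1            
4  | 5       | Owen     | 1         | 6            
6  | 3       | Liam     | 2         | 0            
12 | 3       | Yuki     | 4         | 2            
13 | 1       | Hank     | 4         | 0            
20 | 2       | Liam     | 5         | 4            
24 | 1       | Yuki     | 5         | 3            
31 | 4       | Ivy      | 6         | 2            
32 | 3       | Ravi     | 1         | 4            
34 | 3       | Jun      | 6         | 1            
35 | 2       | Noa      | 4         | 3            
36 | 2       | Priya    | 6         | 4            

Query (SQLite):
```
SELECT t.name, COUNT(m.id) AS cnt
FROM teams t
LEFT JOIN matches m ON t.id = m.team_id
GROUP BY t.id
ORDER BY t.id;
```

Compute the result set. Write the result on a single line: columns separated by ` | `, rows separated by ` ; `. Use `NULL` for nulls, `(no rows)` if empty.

LEFT JOIN keeps every teams row; unmatched ones get NULL for matches columns.
Group by teams.id and compute COUNT(m.id). COUNT(col) of an all-NULL group is 0.
  1: ids {13, 24} → COUNT(m.id)=2
  2: ids {3, 20, 35, 36} → COUNT(m.id)=4
  3: ids {6, 12, 32, 34} → COUNT(m.id)=4
  4: ids {31} → COUNT(m.id)=1
  5: ids {4} → COUNT(m.id)=1

Gear | 2 ; Module | 4 ; Widget | 4 ; Module | 1 ; Sensor | 1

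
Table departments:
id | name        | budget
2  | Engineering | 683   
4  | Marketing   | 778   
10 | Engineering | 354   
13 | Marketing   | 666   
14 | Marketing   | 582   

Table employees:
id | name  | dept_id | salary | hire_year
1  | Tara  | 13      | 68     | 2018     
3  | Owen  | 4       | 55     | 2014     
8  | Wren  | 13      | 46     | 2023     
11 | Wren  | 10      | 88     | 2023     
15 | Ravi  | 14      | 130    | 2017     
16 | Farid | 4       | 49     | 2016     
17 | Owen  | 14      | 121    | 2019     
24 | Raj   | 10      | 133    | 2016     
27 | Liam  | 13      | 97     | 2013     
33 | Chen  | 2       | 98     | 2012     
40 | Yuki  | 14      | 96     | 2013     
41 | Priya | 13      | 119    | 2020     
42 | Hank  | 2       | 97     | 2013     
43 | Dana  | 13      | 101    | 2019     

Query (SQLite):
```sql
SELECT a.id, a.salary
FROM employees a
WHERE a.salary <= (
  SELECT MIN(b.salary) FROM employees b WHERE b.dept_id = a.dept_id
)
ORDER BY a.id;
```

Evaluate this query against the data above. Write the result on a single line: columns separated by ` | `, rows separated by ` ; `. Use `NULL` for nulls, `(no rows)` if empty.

8 | 46 ; 11 | 88 ; 16 | 49 ; 40 | 96 ; 42 | 97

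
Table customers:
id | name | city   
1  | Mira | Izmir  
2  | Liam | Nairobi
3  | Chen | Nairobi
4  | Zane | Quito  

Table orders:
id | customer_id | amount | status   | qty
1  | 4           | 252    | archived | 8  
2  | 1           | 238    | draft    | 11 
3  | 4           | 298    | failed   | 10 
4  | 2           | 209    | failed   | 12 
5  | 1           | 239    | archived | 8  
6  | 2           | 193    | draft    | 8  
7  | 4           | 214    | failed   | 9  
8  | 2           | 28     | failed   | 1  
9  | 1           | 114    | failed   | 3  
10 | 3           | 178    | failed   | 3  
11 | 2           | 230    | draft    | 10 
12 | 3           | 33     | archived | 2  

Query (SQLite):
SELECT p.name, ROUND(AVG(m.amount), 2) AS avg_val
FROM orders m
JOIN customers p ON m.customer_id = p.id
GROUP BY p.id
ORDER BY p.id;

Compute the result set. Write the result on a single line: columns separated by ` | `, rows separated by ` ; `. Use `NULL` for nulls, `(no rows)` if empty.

Join each orders row to its customers via customer_id.
Group joined rows by customers.id; compute ROUND(AVG(m.amount), 2) per group.
  1: ids {2, 5, 9} → ROUND(AVG(m.amount), 2)=197
  2: ids {4, 6, 8, 11} → ROUND(AVG(m.amount), 2)=165
  3: ids {10, 12} → ROUND(AVG(m.amount), 2)=105.5
  4: ids {1, 3, 7} → ROUND(AVG(m.amount), 2)=254.67

Mira | 197 ; Liam | 165 ; Chen | 105.5 ; Zane | 254.67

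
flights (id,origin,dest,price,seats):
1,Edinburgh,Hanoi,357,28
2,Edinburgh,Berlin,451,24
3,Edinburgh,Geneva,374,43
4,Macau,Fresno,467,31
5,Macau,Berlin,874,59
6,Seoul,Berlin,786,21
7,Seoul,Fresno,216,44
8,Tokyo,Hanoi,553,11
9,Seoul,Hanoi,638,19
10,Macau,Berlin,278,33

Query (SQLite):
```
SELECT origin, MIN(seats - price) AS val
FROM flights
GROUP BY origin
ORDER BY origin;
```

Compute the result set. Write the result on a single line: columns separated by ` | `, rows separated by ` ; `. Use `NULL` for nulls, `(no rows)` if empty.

Edinburgh | -427 ; Macau | -815 ; Seoul | -765 ; Tokyo | -542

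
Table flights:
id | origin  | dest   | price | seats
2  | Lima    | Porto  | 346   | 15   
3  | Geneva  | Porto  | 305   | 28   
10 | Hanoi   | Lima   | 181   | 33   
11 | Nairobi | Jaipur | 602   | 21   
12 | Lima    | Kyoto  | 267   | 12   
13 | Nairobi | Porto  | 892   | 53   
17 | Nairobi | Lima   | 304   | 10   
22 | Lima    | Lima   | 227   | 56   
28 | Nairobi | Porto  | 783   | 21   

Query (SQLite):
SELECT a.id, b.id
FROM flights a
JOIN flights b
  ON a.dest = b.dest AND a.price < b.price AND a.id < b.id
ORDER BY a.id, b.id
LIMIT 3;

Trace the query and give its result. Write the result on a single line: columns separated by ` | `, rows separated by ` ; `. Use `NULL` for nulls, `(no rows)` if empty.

Pairs (a,b) with same dest, a.price < b.price, a.id < b.id.
dest groups: Jaipur:{11} Kyoto:{12} Lima:{10,17,22} Porto:{2,3,13,28}
Ordered by (a.id, b.id); first 3.

2 | 13 ; 2 | 28 ; 3 | 13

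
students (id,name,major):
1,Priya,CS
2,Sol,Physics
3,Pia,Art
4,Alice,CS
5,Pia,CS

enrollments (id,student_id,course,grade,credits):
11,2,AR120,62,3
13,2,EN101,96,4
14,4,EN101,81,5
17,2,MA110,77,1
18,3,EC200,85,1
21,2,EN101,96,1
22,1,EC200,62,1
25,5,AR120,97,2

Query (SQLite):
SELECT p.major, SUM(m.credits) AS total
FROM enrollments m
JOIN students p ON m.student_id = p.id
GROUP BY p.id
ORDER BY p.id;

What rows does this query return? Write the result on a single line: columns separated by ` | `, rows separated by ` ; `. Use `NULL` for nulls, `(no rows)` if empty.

Join each enrollments row to its students via student_id.
Group joined rows by students.id; compute SUM(m.credits) per group.
  1: ids {22} → SUM(m.credits)=1
  2: ids {11, 13, 17, 21} → SUM(m.credits)=9
  3: ids {18} → SUM(m.credits)=1
  4: ids {14} → SUM(m.credits)=5
  5: ids {25} → SUM(m.credits)=2

CS | 1 ; Physics | 9 ; Art | 1 ; CS | 5 ; CS | 2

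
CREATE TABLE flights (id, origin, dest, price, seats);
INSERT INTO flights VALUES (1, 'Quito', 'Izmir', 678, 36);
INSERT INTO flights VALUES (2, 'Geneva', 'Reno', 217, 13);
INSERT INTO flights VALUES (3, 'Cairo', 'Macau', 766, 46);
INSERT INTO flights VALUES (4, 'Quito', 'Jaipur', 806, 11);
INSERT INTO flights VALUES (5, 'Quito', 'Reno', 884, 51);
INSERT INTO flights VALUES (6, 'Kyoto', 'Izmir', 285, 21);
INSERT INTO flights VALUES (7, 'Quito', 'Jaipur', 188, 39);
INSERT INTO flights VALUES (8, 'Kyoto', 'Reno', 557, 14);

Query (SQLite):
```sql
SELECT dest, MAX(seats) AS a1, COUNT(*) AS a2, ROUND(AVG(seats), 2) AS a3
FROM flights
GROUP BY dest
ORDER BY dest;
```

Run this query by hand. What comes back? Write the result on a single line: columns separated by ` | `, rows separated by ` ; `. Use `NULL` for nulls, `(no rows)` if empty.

Izmir | 36 | 2 | 28.5 ; Jaipur | 39 | 2 | 25 ; Macau | 46 | 1 | 46 ; Reno | 51 | 3 | 26

Group flights by dest.
Per group compute: MAX(seats), COUNT(*), ROUND(AVG(seats), 2).
  Izmir: ids {1, 6} → MAX(seats)=36, COUNT(*)=2, ROUND(AVG(seats), 2)=28.5
  Jaipur: ids {4, 7} → MAX(seats)=39, COUNT(*)=2, ROUND(AVG(seats), 2)=25
  Macau: ids {3} → MAX(seats)=46, COUNT(*)=1, ROUND(AVG(seats), 2)=46
  Reno: ids {2, 5, 8} → MAX(seats)=51, COUNT(*)=3, ROUND(AVG(seats), 2)=26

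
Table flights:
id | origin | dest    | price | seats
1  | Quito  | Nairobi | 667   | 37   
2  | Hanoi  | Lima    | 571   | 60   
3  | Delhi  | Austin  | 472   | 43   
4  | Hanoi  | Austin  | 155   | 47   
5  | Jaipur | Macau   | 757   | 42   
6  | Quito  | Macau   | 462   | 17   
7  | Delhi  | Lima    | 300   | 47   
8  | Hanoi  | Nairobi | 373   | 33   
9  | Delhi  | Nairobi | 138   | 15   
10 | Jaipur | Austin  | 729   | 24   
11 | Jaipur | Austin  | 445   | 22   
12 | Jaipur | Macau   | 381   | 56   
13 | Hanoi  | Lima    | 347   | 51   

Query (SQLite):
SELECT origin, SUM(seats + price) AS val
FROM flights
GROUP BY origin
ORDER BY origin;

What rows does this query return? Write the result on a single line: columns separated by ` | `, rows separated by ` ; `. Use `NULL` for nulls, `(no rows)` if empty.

Delhi | 1015 ; Hanoi | 1637 ; Jaipur | 2456 ; Quito | 1183

For each row compute seats + price.
Group by origin; take SUM of the expression per group.
  Delhi: ids {3, 7, 9} → SUM(seats + price)=1015
  Hanoi: ids {2, 4, 8, 13} → SUM(seats + price)=1637
  Jaipur: ids {5, 10, 11, 12} → SUM(seats + price)=2456
  Quito: ids {1, 6} → SUM(seats + price)=1183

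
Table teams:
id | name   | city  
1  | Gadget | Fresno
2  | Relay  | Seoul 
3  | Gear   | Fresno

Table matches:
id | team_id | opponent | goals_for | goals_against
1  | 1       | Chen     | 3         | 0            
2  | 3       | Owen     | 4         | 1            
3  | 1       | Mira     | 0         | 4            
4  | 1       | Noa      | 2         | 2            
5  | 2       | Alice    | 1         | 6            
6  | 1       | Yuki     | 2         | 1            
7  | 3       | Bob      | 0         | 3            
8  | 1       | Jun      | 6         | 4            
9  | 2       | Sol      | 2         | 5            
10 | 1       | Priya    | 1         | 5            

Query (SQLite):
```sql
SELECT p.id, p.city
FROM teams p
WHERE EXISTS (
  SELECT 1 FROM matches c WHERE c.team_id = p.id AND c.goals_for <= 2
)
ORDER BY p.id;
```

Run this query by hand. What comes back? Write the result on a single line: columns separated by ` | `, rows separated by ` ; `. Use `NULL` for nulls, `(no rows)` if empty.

1 | Fresno ; 2 | Seoul ; 3 | Fresno

For each teams row, check whether any matches with matching team_id has goals_for <= 2.
Keep rows where that is true.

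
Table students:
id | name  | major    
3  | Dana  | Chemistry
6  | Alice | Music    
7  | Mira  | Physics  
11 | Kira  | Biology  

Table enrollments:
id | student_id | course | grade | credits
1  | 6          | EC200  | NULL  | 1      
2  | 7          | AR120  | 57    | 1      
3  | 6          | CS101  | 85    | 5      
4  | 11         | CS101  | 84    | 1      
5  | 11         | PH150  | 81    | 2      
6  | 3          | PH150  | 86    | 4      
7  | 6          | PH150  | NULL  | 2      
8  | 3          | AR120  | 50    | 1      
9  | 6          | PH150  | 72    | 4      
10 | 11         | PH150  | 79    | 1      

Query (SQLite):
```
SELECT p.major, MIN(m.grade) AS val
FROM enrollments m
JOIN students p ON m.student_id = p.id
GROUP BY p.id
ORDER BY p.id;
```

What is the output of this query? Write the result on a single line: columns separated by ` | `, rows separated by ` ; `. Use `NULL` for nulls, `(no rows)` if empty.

Chemistry | 50 ; Music | 72 ; Physics | 57 ; Biology | 79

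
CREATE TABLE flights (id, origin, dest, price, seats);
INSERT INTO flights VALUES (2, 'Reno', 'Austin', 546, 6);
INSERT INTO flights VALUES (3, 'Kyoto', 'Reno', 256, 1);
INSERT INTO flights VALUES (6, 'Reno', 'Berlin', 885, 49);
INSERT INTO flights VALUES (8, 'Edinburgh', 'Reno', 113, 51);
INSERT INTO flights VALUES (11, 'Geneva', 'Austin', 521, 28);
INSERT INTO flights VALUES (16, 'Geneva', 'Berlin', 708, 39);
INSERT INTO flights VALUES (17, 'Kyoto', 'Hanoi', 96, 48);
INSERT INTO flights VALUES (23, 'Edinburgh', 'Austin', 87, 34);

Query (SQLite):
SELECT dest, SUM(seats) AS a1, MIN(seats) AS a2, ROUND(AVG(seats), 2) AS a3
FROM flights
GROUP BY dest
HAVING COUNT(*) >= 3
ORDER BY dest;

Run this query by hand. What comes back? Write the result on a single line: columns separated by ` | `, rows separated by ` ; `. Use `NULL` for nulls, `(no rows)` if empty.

Austin | 68 | 6 | 22.67

Group flights by dest.
Per group compute: SUM(seats), MIN(seats), ROUND(AVG(seats), 2).
HAVING: drop groups with fewer than 3 rows.
  Austin: ids {2, 11, 23} → SUM(seats)=68, MIN(seats)=6, ROUND(AVG(seats), 2)=22.67
  Berlin: ids {6, 16} → SUM(seats)=88, MIN(seats)=39, ROUND(AVG(seats), 2)=44
  Hanoi: ids {17} → SUM(seats)=48, MIN(seats)=48, ROUND(AVG(seats), 2)=48
  Reno: ids {3, 8} → SUM(seats)=52, MIN(seats)=1, ROUND(AVG(seats), 2)=26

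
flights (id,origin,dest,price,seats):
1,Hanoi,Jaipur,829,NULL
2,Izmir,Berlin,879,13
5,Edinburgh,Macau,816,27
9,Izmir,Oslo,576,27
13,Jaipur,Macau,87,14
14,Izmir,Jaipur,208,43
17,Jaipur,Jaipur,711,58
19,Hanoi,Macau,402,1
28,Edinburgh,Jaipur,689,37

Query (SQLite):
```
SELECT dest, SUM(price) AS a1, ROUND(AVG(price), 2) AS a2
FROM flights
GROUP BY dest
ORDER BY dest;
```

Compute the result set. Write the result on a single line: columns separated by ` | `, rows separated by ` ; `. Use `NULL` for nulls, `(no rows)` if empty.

Berlin | 879 | 879 ; Jaipur | 2437 | 609.25 ; Macau | 1305 | 435 ; Oslo | 576 | 576

Group flights by dest.
Per group compute: SUM(price), ROUND(AVG(price), 2).
  Berlin: ids {2} → SUM(price)=879, ROUND(AVG(price), 2)=879
  Jaipur: ids {1, 14, 17, 28} → SUM(price)=2437, ROUND(AVG(price), 2)=609.25
  Macau: ids {5, 13, 19} → SUM(price)=1305, ROUND(AVG(price), 2)=435
  Oslo: ids {9} → SUM(price)=576, ROUND(AVG(price), 2)=576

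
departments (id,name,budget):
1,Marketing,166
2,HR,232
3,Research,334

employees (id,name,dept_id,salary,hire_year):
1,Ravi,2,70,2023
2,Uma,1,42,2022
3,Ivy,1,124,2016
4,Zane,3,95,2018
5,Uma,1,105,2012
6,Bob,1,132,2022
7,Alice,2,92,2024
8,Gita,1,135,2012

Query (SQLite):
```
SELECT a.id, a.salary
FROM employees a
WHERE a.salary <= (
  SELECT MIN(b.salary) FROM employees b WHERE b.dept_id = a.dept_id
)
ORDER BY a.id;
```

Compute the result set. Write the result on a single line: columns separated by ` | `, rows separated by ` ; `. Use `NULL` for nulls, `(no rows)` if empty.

1 | 70 ; 2 | 42 ; 4 | 95

For each employees row a, compute MIN(salary) over rows sharing a.dept_id.
Keep row a if a.salary <= that per-group MIN.
  dept_id=1: MIN(salary) = 42
  dept_id=2: MIN(salary) = 70
  dept_id=3: MIN(salary) = 95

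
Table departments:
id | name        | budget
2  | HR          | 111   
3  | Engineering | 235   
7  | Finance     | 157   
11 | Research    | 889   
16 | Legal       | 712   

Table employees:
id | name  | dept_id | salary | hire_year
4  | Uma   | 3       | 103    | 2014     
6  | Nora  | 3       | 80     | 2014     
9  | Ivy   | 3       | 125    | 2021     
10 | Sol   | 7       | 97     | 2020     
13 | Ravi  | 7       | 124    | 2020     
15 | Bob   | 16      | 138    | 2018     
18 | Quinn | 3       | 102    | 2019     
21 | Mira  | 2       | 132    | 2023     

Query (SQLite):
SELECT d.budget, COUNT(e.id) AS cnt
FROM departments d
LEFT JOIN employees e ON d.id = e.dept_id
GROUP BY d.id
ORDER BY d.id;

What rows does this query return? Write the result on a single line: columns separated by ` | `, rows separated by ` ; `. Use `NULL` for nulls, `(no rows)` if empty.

111 | 1 ; 235 | 4 ; 157 | 2 ; 889 | 0 ; 712 | 1

LEFT JOIN keeps every departments row; unmatched ones get NULL for employees columns.
Group by departments.id and compute COUNT(e.id). COUNT(col) of an all-NULL group is 0.
  2: ids {21} → COUNT(e.id)=1
  3: ids {4, 6, 9, 18} → COUNT(e.id)=4
  7: ids {10, 13} → COUNT(e.id)=2
  11: ids {—} → COUNT(e.id)=0
  16: ids {15} → COUNT(e.id)=1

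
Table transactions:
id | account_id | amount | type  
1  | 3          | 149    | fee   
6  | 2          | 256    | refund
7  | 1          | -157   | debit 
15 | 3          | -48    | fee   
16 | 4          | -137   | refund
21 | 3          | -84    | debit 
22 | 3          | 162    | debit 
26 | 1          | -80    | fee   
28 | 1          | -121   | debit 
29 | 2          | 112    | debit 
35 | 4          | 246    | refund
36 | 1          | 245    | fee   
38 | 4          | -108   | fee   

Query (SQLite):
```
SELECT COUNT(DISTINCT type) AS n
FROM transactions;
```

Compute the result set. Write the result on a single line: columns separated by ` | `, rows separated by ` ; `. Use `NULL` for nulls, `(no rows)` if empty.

Count distinct non-NULL type values.

3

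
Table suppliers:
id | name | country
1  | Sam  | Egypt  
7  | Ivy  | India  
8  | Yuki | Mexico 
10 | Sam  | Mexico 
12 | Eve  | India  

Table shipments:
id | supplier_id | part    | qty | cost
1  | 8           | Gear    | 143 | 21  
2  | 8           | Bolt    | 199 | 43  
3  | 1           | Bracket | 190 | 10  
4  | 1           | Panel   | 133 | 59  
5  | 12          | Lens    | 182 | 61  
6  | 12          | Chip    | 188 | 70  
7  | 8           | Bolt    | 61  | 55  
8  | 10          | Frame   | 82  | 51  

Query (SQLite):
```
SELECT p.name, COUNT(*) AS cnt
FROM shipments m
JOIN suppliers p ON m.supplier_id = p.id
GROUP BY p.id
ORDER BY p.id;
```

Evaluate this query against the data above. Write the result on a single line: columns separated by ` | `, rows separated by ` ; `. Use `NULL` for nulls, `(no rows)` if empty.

Sam | 2 ; Yuki | 3 ; Sam | 1 ; Eve | 2

Join each shipments row to its suppliers via supplier_id.
Group joined rows by suppliers.id; compute COUNT(*) per group.
  1: ids {3, 4} → COUNT(*)=2
  8: ids {1, 2, 7} → COUNT(*)=3
  10: ids {8} → COUNT(*)=1
  12: ids {5, 6} → COUNT(*)=2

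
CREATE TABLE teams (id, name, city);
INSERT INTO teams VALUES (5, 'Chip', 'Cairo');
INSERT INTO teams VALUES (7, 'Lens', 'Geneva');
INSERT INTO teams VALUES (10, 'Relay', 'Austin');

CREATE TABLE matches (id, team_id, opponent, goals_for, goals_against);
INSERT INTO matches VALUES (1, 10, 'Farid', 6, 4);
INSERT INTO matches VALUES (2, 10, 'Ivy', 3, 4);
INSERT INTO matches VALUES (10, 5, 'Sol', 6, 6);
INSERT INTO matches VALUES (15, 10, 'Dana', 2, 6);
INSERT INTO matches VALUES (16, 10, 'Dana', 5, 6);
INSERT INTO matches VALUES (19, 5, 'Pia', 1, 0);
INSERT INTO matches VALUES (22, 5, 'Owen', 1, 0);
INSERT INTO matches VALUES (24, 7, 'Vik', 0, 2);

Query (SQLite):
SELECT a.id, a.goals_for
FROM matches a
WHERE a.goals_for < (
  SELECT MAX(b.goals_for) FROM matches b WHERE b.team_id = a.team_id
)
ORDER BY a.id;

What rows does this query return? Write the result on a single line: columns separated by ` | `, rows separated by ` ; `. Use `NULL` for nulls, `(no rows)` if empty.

2 | 3 ; 15 | 2 ; 16 | 5 ; 19 | 1 ; 22 | 1

For each matches row a, compute MAX(goals_for) over rows sharing a.team_id.
Keep row a if a.goals_for < that per-group MAX.
  team_id=5: MAX(goals_for) = 6
  team_id=7: MAX(goals_for) = 0
  team_id=10: MAX(goals_for) = 6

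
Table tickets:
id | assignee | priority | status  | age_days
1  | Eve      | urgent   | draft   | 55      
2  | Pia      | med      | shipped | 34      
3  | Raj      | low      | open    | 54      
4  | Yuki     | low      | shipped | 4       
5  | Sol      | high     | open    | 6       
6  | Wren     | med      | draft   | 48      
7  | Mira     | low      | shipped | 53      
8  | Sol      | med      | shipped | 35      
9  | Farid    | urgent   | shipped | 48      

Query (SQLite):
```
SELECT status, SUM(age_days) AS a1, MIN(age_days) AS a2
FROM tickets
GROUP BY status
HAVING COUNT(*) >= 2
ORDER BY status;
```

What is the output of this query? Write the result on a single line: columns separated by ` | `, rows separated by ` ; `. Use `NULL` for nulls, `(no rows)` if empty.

draft | 103 | 48 ; open | 60 | 6 ; shipped | 174 | 4

Group tickets by status.
Per group compute: SUM(age_days), MIN(age_days).
HAVING: drop groups with fewer than 2 rows.
  draft: ids {1, 6} → SUM(age_days)=103, MIN(age_days)=48
  open: ids {3, 5} → SUM(age_days)=60, MIN(age_days)=6
  shipped: ids {2, 4, 7, 8, 9} → SUM(age_days)=174, MIN(age_days)=4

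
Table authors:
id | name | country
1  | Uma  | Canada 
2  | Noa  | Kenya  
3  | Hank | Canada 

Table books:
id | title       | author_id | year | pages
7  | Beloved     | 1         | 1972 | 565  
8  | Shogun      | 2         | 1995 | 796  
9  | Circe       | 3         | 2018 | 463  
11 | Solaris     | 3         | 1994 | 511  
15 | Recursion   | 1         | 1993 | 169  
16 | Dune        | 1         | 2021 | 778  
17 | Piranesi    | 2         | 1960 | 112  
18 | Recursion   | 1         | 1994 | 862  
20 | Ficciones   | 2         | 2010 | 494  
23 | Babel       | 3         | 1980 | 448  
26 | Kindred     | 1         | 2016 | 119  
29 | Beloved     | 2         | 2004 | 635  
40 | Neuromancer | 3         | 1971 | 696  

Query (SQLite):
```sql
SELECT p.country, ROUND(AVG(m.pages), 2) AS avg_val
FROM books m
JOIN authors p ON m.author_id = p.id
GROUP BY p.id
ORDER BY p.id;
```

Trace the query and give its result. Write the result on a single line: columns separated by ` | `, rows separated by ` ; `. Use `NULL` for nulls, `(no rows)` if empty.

Join each books row to its authors via author_id.
Group joined rows by authors.id; compute ROUND(AVG(m.pages), 2) per group.
  1: ids {7, 15, 16, 18, 26} → ROUND(AVG(m.pages), 2)=498.6
  2: ids {8, 17, 20, 29} → ROUND(AVG(m.pages), 2)=509.25
  3: ids {9, 11, 23, 40} → ROUND(AVG(m.pages), 2)=529.5

Canada | 498.6 ; Kenya | 509.25 ; Canada | 529.5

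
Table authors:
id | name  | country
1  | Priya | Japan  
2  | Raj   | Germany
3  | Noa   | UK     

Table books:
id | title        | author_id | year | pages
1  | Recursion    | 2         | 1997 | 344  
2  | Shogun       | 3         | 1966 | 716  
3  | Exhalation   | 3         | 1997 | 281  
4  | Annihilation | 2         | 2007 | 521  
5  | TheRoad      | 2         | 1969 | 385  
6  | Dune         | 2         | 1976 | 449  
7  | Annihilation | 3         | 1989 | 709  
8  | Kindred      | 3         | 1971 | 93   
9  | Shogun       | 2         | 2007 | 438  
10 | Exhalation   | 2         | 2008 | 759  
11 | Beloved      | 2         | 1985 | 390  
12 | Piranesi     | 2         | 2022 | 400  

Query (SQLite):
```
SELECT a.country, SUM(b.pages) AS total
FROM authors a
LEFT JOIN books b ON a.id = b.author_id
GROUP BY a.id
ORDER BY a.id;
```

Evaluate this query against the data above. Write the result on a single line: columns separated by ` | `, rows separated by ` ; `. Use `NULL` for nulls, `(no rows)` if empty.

LEFT JOIN keeps every authors row; unmatched ones get NULL for books columns.
Group by authors.id and compute SUM(b.pages). SUM over an all-NULL group is NULL.
  1: ids {—} → SUM(b.pages)=NULL
  2: ids {1, 4, 5, 6, 9, 10, 11, 12} → SUM(b.pages)=3686
  3: ids {2, 3, 7, 8} → SUM(b.pages)=1799

Japan | NULL ; Germany | 3686 ; UK | 1799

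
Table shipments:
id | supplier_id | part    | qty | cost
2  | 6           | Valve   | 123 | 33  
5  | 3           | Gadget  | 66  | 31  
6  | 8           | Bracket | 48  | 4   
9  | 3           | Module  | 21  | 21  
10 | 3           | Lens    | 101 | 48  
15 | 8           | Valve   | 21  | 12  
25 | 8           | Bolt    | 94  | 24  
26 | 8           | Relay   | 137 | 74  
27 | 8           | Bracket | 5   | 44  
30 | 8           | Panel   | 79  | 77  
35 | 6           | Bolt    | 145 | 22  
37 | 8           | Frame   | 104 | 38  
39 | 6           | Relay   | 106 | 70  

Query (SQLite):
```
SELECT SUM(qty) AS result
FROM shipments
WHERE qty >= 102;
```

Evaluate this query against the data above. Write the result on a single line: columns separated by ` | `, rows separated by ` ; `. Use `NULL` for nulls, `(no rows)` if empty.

615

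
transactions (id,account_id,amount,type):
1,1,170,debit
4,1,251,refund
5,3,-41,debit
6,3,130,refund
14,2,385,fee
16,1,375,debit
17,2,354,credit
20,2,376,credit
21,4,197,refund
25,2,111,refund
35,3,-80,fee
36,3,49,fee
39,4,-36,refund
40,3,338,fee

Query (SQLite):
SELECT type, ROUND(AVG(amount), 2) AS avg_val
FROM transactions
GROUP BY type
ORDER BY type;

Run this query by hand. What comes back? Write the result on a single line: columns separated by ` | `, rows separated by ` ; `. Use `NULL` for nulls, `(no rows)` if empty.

Partition transactions by type; compute ROUND(AVG(amount), 2) within each group.
  credit: ids {17, 20} → ROUND(AVG(amount), 2)=365
  debit: ids {1, 5, 16} → ROUND(AVG(amount), 2)=168
  fee: ids {14, 35, 36, 40} → ROUND(AVG(amount), 2)=173
  refund: ids {4, 6, 21, 25, 39} → ROUND(AVG(amount), 2)=130.6

credit | 365 ; debit | 168 ; fee | 173 ; refund | 130.6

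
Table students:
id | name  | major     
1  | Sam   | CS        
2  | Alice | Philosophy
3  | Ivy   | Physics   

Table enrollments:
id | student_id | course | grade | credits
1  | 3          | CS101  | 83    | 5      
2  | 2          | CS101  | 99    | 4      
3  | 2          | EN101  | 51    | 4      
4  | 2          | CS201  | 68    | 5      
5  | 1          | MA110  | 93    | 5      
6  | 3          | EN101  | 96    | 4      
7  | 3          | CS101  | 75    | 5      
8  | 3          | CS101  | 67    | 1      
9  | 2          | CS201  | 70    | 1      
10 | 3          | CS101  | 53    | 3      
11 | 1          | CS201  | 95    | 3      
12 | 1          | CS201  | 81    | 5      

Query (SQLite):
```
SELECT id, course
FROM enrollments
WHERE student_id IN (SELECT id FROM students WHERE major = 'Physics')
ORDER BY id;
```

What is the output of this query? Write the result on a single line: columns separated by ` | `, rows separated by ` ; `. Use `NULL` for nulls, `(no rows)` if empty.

1 | CS101 ; 6 | EN101 ; 7 | CS101 ; 8 | CS101 ; 10 | CS101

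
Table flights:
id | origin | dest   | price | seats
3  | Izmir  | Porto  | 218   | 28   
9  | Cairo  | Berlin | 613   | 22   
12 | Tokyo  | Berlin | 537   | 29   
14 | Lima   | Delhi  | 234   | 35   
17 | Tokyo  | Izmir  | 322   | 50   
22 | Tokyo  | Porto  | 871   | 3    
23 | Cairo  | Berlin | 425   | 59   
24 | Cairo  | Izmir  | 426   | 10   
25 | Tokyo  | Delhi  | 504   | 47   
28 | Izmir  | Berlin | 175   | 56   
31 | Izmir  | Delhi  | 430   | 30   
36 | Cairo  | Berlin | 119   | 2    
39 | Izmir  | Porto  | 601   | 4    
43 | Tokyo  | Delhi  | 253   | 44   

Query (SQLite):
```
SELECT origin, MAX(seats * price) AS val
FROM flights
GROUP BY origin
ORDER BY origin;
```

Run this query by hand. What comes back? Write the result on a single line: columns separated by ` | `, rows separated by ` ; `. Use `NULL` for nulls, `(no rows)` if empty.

Cairo | 25075 ; Izmir | 12900 ; Lima | 8190 ; Tokyo | 23688

For each row compute seats * price.
Group by origin; take MAX of the expression per group.
  Cairo: ids {9, 23, 24, 36} → MAX(seats * price)=25075
  Izmir: ids {3, 28, 31, 39} → MAX(seats * price)=12900
  Lima: ids {14} → MAX(seats * price)=8190
  Tokyo: ids {12, 17, 22, 25, 43} → MAX(seats * price)=23688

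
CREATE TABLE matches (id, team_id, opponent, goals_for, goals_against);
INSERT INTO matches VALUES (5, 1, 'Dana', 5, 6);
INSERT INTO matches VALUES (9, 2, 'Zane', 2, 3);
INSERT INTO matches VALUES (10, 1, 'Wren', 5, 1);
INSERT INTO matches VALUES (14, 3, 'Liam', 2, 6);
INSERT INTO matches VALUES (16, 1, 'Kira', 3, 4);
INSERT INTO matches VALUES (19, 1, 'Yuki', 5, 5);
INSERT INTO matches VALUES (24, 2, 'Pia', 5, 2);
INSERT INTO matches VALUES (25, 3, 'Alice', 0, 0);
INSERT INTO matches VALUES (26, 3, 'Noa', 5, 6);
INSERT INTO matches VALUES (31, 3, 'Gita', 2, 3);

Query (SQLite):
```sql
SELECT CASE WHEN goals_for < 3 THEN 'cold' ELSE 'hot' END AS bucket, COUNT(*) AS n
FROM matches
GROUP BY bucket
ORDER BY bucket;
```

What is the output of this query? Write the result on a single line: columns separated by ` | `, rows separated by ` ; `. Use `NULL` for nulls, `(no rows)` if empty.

Bucket rows by goals_for < 3 → 'cold' else 'hot'; count each bucket.

cold | 4 ; hot | 6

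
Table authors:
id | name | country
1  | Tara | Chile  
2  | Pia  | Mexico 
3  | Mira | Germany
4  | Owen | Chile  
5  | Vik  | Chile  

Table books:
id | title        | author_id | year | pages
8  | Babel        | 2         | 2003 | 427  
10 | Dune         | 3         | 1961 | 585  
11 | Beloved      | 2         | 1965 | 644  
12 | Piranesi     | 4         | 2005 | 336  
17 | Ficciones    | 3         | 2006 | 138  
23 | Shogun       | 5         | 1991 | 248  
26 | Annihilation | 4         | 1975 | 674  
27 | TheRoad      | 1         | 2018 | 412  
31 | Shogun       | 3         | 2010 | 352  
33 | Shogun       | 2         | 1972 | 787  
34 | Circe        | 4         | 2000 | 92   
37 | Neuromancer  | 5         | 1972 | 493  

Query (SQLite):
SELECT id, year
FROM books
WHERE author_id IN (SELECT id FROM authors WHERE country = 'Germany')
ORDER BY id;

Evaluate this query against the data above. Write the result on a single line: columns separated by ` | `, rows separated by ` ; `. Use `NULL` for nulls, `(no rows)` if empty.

10 | 1961 ; 17 | 2006 ; 31 | 2010

Inner query: authors.id where country = 'Germany'.
Outer: keep books rows whose author_id is in that set.
Inner query → {3}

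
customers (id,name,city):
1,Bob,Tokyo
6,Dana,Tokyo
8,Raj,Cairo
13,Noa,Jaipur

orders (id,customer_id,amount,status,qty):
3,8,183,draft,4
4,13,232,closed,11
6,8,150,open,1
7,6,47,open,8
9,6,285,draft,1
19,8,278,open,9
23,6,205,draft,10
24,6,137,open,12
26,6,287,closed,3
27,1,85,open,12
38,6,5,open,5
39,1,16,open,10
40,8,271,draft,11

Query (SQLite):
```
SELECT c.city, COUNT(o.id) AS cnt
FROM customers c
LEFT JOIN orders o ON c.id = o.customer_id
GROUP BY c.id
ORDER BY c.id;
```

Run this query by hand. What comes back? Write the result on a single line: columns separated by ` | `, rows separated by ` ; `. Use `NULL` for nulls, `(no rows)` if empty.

LEFT JOIN keeps every customers row; unmatched ones get NULL for orders columns.
Group by customers.id and compute COUNT(o.id). COUNT(col) of an all-NULL group is 0.
  1: ids {27, 39} → COUNT(o.id)=2
  6: ids {7, 9, 23, 24, 26, 38} → COUNT(o.id)=6
  8: ids {3, 6, 19, 40} → COUNT(o.id)=4
  13: ids {4} → COUNT(o.id)=1

Tokyo | 2 ; Tokyo | 6 ; Cairo | 4 ; Jaipur | 1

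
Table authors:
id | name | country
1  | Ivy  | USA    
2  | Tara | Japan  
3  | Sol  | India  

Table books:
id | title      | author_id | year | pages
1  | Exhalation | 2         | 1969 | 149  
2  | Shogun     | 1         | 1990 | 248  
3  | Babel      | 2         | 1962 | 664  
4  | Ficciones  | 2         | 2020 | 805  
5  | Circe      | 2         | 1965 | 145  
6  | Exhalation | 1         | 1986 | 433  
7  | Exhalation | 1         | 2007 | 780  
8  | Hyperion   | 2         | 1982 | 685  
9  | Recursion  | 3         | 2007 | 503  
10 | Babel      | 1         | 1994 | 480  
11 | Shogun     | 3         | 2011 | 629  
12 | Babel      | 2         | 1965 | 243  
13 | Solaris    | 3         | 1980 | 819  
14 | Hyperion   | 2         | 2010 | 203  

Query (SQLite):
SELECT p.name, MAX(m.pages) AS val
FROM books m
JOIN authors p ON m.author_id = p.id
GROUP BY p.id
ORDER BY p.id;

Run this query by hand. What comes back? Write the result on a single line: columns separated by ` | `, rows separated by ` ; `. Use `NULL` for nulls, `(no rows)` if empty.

Ivy | 780 ; Tara | 805 ; Sol | 819

Join each books row to its authors via author_id.
Group joined rows by authors.id; compute MAX(m.pages) per group.
  1: ids {2, 6, 7, 10} → MAX(m.pages)=780
  2: ids {1, 3, 4, 5, 8, 12, 14} → MAX(m.pages)=805
  3: ids {9, 11, 13} → MAX(m.pages)=819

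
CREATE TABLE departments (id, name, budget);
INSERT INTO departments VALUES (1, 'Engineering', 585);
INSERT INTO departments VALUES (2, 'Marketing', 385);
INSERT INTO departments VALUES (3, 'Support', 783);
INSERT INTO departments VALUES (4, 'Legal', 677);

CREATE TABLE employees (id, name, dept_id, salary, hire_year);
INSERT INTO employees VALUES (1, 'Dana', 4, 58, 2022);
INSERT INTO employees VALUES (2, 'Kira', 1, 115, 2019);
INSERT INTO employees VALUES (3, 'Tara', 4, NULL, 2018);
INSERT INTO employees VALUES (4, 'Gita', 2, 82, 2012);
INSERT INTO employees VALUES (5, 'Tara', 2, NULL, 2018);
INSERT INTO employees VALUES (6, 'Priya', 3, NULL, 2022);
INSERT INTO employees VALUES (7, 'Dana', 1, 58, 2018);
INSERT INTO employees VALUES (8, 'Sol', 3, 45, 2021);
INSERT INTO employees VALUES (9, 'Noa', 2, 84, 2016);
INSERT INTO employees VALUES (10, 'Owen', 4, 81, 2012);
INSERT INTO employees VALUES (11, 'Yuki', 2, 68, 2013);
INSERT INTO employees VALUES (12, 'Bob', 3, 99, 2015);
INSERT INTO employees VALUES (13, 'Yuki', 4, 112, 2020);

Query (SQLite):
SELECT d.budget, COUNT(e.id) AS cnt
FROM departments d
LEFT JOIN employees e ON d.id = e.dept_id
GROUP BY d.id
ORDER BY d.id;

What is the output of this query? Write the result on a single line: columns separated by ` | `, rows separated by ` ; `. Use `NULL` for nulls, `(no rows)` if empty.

585 | 2 ; 385 | 4 ; 783 | 3 ; 677 | 4

LEFT JOIN keeps every departments row; unmatched ones get NULL for employees columns.
Group by departments.id and compute COUNT(e.id). COUNT(col) of an all-NULL group is 0.
  1: ids {2, 7} → COUNT(e.id)=2
  2: ids {4, 5, 9, 11} → COUNT(e.id)=4
  3: ids {6, 8, 12} → COUNT(e.id)=3
  4: ids {1, 3, 10, 13} → COUNT(e.id)=4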